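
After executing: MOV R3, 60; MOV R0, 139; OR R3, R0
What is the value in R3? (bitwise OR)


Register state trace:
  MOV R3, 60  → R3 = 60 (0b00111100)
  MOV R0, 139  → R0 = 139 (0b10001011)
  OR R3, R0   → R3 = 60 OR 139 = 191 (0b10111111)
Final: R3 = 191

191


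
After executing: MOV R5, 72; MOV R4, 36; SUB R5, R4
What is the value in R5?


Register state trace:
  MOV R5, 72  → R5 = 72
  MOV R4, 36  → R4 = 36
  SUB R5, R4  → R5 = 72 - 36 = 36
Final: R5 = 36

36


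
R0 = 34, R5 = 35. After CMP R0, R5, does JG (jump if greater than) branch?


Trace:
  R0 = 34, R5 = 35
  CMP R0, R5  → compares 34 vs 35
  JG checks: is 34 greater than 35?
  34 < 35, so condition is false
Branch taken: No

No


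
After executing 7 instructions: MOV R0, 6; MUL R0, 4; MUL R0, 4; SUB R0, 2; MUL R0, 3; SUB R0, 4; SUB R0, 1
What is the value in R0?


Register state trace:
  MOV R0, 6  → R0 = 6
  MUL R0, 4  → R0 = 6 * 4 = 24
  MUL R0, 4  → R0 = 24 * 4 = 96
  SUB R0, 2  → R0 = 96 - 2 = 94
  MUL R0, 3  → R0 = 94 * 3 = 282
  SUB R0, 4  → R0 = 282 - 4 = 278
  SUB R0, 1  → R0 = 278 - 1 = 277
Final: R0 = 277

277


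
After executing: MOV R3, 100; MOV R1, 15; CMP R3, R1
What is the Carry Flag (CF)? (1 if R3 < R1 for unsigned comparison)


Register state trace:
  MOV R3, 100  → R3 = 100
  MOV R1, 15  → R1 = 15
  CMP R3, R1  → unsigned 100 - 15: no borrow
  100 >= 15, so CF = 0
CF = 0

0


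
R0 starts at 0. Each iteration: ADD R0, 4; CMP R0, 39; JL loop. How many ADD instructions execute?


Loop trace (R0 starts at 0, target 39, step 4):
  ADD #1: R0 = 0 + 4 = 4  → 4 < 39, loop
  ADD #2: R0 = 4 + 4 = 8  → 8 < 39, loop
  ADD #3: R0 = 8 + 4 = 12  → 12 < 39, loop
  ADD #4: R0 = 12 + 4 = 16  → 16 < 39, loop
  ADD #5: R0 = 16 + 4 = 20  → 20 < 39, loop
  ADD #6: R0 = 20 + 4 = 24  → 24 < 39, loop
  ADD #7: R0 = 24 + 4 = 28  → 28 < 39, loop
  ADD #8: R0 = 28 + 4 = 32  → 32 < 39, loop
  ADD #9: R0 = 32 + 4 = 36  → 36 < 39, loop
  ADD #10: R0 = 36 + 4 = 40  → 40 >= 39, exit
Total ADD instructions: 10

10


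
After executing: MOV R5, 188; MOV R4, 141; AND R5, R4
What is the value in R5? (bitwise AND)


Register state trace:
  MOV R5, 188  → R5 = 188 (0b10111100)
  MOV R4, 141  → R4 = 141 (0b10001101)
  AND R5, R4  → R5 = 188 AND 141 = 140 (0b10001100)
Final: R5 = 140

140


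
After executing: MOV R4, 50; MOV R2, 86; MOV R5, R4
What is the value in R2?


Register state trace:
  MOV R4, 50  → R4 = 50
  MOV R2, 86  → R2 = 86
  MOV R5, R4  → R5 = 50
Final: R2 = 86

86


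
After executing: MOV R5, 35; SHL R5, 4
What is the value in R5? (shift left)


Register state trace:
  MOV R5, 35  → R5 = 35
  SHL R5, 4  → R5 = 35 << 4 = 35 * 2^4 = 560
Final: R5 = 560

560


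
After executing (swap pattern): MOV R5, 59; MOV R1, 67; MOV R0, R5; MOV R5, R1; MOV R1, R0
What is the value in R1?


Register state trace (swap pattern):
  MOV R5, 59  → R5 = 59
  MOV R1, 67  → R1 = 67
  MOV R0, R5  → R0 = 59  (save R5)
  MOV R5, R1  → R5 = 67  (R5 gets R1's value)
  MOV R1, R0  → R1 = 59  (R1 gets saved value)
Final: R1 = 59

59


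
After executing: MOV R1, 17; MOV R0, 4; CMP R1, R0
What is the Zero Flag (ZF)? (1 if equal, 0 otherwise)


Register state trace:
  MOV R1, 17  → R1 = 17
  MOV R0, 4  → R0 = 4
  CMP R1, R0  → computes 17 - 4 = 13
  Result is nonzero, so values are not equal
ZF = 0

0


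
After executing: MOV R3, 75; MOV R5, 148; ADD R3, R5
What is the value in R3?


Register state trace:
  MOV R3, 75  → R3 = 75
  MOV R5, 148  → R5 = 148
  ADD R3, R5  → R3 = 75 + 148 = 223
Final: R3 = 223

223


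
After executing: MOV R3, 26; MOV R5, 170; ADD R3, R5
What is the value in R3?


Register state trace:
  MOV R3, 26  → R3 = 26
  MOV R5, 170  → R5 = 170
  ADD R3, R5  → R3 = 26 + 170 = 196
Final: R3 = 196

196


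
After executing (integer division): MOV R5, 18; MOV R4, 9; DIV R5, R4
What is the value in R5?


Register state trace:
  MOV R5, 18  → R5 = 18
  MOV R4, 9  → R4 = 9
  DIV R5, R4  → R5 = 18 // 9 = 2
Final: R5 = 2

2


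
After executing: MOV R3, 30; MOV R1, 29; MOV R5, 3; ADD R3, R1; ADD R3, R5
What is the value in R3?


Register state trace:
  MOV R3, 30  → R3 = 30
  MOV R1, 29  → R1 = 29
  MOV R5, 3  → R5 = 3
  ADD R3, R1  → R3 = 30 + 29 = 59
  ADD R3, R5  → R3 = 59 + 3 = 62
Final: R3 = 62

62


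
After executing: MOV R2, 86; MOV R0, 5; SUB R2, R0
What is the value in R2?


Register state trace:
  MOV R2, 86  → R2 = 86
  MOV R0, 5  → R0 = 5
  SUB R2, R0  → R2 = 86 - 5 = 81
Final: R2 = 81

81


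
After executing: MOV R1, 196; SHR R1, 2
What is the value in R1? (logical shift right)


Register state trace:
  MOV R1, 196  → R1 = 196
  SHR R1, 2  → R1 = 196 >> 2 = 196 // 2^2 = 49
Final: R1 = 49

49


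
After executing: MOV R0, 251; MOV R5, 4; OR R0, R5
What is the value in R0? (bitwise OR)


Register state trace:
  MOV R0, 251  → R0 = 251 (0b11111011)
  MOV R5, 4  → R5 = 4 (0b00000100)
  OR R0, R5   → R0 = 251 OR 4 = 255 (0b11111111)
Final: R0 = 255

255


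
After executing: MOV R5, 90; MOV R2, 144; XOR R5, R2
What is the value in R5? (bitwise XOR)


Register state trace:
  MOV R5, 90  → R5 = 90 (0b01011010)
  MOV R2, 144  → R2 = 144 (0b10010000)
  XOR R5, R2  → R5 = 90 XOR 144 = 202 (0b11001010)
Final: R5 = 202

202


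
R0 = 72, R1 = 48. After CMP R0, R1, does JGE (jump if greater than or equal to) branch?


Trace:
  R0 = 72, R1 = 48
  CMP R0, R1  → compares 72 vs 48
  JGE checks: is 72 greater than or equal to 48?
  72 > 48, so condition is true
Branch taken: Yes

Yes


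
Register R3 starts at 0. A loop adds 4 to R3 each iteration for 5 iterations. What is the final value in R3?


Starting value: R3 = 0
  Iter 1: R3 = 0 + 4 = 4
  Iter 2: R3 = 4 + 4 = 8
  Iter 3: R3 = 8 + 4 = 12
  Iter 4: R3 = 12 + 4 = 16
  Iter 5: R3 = 16 + 4 = 20
Final: R3 = 20

20


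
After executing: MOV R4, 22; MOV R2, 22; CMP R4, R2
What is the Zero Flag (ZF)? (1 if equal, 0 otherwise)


Register state trace:
  MOV R4, 22  → R4 = 22
  MOV R2, 22  → R2 = 22
  CMP R4, R2  → computes 22 - 22 = 0
  Result is zero, so values are equal
ZF = 1

1


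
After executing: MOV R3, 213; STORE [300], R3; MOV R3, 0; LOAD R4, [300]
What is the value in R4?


Register and memory trace:
  MOV R3, 213  → R3 = 213
  STORE [300], R3  → mem[300] = 213
  MOV R3, 0  → R3 = 0
  LOAD R4, [300]  → R4 = mem[300] = 213
Final: R4 = 213

213


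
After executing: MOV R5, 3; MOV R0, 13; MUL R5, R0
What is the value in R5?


Register state trace:
  MOV R5, 3  → R5 = 3
  MOV R0, 13  → R0 = 13
  MUL R5, R0  → R5 = 3 * 13 = 39
Final: R5 = 39

39


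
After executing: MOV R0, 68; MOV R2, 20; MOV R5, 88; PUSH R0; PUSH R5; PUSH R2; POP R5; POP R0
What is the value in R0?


Stack trace (top is rightmost):
  MOV R0, 68  → R0 = 68
  MOV R2, 20  → R2 = 20
  MOV R5, 88  → R5 = 88
  PUSH R0  → stack: [68]
  PUSH R5  → stack: [68, 88]
  PUSH R2  → stack: [68, 88, 20]
  POP R5  → R5 = 20, stack: [68, 88]
  POP R0  → R0 = 88, stack: [68]
Final: R0 = 88

88


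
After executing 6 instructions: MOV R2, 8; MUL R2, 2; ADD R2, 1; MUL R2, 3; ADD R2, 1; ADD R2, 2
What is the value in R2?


Register state trace:
  MOV R2, 8  → R2 = 8
  MUL R2, 2  → R2 = 8 * 2 = 16
  ADD R2, 1  → R2 = 16 + 1 = 17
  MUL R2, 3  → R2 = 17 * 3 = 51
  ADD R2, 1  → R2 = 51 + 1 = 52
  ADD R2, 2  → R2 = 52 + 2 = 54
Final: R2 = 54

54


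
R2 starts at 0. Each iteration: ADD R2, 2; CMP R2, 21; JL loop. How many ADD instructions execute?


Loop trace (R2 starts at 0, target 21, step 2):
  ADD #1: R2 = 0 + 2 = 2  → 2 < 21, loop
  ADD #2: R2 = 2 + 2 = 4  → 4 < 21, loop
  ADD #3: R2 = 4 + 2 = 6  → 6 < 21, loop
  ADD #4: R2 = 6 + 2 = 8  → 8 < 21, loop
  ADD #5: R2 = 8 + 2 = 10  → 10 < 21, loop
  ADD #6: R2 = 10 + 2 = 12  → 12 < 21, loop
  ADD #7: R2 = 12 + 2 = 14  → 14 < 21, loop
  ADD #8: R2 = 14 + 2 = 16  → 16 < 21, loop
  ADD #9: R2 = 16 + 2 = 18  → 18 < 21, loop
  ADD #10: R2 = 18 + 2 = 20  → 20 < 21, loop
  ADD #11: R2 = 20 + 2 = 22  → 22 >= 21, exit
Total ADD instructions: 11

11


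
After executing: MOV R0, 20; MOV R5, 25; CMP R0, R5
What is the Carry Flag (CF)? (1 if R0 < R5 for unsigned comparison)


Register state trace:
  MOV R0, 20  → R0 = 20
  MOV R5, 25  → R5 = 25
  CMP R0, R5  → unsigned 20 - 25: borrow occurs
  20 < 25, so CF = 1
CF = 1

1


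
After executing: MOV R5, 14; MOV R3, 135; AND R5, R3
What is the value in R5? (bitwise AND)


Register state trace:
  MOV R5, 14  → R5 = 14 (0b00001110)
  MOV R3, 135  → R3 = 135 (0b10000111)
  AND R5, R3  → R5 = 14 AND 135 = 6 (0b00000110)
Final: R5 = 6

6


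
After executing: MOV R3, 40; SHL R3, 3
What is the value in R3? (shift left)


Register state trace:
  MOV R3, 40  → R3 = 40
  SHL R3, 3  → R3 = 40 << 3 = 40 * 2^3 = 320
Final: R3 = 320

320


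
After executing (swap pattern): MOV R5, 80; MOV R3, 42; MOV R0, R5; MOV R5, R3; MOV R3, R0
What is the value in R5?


Register state trace (swap pattern):
  MOV R5, 80  → R5 = 80
  MOV R3, 42  → R3 = 42
  MOV R0, R5  → R0 = 80  (save R5)
  MOV R5, R3  → R5 = 42  (R5 gets R3's value)
  MOV R3, R0  → R3 = 80  (R3 gets saved value)
Final: R5 = 42

42


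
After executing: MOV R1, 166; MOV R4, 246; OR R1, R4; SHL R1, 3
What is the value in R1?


Register state trace:
  MOV R1, 166  → R1 = 166 (0b10100110)
  MOV R4, 246  → R4 = 246 (0b11110110)
  OR R1, R4  → R1 = 166 OR 246 = 246 (0b11110110)
  SHL R1, 3  → R1 = 246 << 3 = 1968
Final: R1 = 1968

1968


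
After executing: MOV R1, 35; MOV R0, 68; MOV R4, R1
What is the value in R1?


Register state trace:
  MOV R1, 35  → R1 = 35
  MOV R0, 68  → R0 = 68
  MOV R4, R1  → R4 = 35
Final: R1 = 35

35


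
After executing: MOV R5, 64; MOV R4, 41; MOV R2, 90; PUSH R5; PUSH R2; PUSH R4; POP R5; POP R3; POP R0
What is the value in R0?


Stack trace (top is rightmost):
  MOV R5, 64  → R5 = 64
  MOV R4, 41  → R4 = 41
  MOV R2, 90  → R2 = 90
  PUSH R5  → stack: [64]
  PUSH R2  → stack: [64, 90]
  PUSH R4  → stack: [64, 90, 41]
  POP R5  → R5 = 41, stack: [64, 90]
  POP R3  → R3 = 90, stack: [64]
  POP R0  → R0 = 64, stack: []
Final: R0 = 64

64


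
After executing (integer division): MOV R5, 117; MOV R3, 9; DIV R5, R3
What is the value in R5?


Register state trace:
  MOV R5, 117  → R5 = 117
  MOV R3, 9  → R3 = 9
  DIV R5, R3  → R5 = 117 // 9 = 13
Final: R5 = 13

13


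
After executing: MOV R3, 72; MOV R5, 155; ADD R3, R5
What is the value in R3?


Register state trace:
  MOV R3, 72  → R3 = 72
  MOV R5, 155  → R5 = 155
  ADD R3, R5  → R3 = 72 + 155 = 227
Final: R3 = 227

227


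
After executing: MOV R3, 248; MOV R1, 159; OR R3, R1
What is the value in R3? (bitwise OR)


Register state trace:
  MOV R3, 248  → R3 = 248 (0b11111000)
  MOV R1, 159  → R1 = 159 (0b10011111)
  OR R3, R1   → R3 = 248 OR 159 = 255 (0b11111111)
Final: R3 = 255

255


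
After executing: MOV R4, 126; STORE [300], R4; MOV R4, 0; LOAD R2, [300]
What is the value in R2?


Register and memory trace:
  MOV R4, 126  → R4 = 126
  STORE [300], R4  → mem[300] = 126
  MOV R4, 0  → R4 = 0
  LOAD R2, [300]  → R2 = mem[300] = 126
Final: R2 = 126

126


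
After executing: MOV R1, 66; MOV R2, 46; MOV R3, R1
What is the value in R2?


Register state trace:
  MOV R1, 66  → R1 = 66
  MOV R2, 46  → R2 = 46
  MOV R3, R1  → R3 = 66
Final: R2 = 46

46


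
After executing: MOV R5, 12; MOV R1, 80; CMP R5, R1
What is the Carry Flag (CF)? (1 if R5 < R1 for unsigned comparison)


Register state trace:
  MOV R5, 12  → R5 = 12
  MOV R1, 80  → R1 = 80
  CMP R5, R1  → unsigned 12 - 80: borrow occurs
  12 < 80, so CF = 1
CF = 1

1


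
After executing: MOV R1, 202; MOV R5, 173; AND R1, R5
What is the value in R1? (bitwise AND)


Register state trace:
  MOV R1, 202  → R1 = 202 (0b11001010)
  MOV R5, 173  → R5 = 173 (0b10101101)
  AND R1, R5  → R1 = 202 AND 173 = 136 (0b10001000)
Final: R1 = 136

136


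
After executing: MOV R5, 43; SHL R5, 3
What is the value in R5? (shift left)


Register state trace:
  MOV R5, 43  → R5 = 43
  SHL R5, 3  → R5 = 43 << 3 = 43 * 2^3 = 344
Final: R5 = 344

344


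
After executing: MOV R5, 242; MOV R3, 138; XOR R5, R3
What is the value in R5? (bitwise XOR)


Register state trace:
  MOV R5, 242  → R5 = 242 (0b11110010)
  MOV R3, 138  → R3 = 138 (0b10001010)
  XOR R5, R3  → R5 = 242 XOR 138 = 120 (0b01111000)
Final: R5 = 120

120


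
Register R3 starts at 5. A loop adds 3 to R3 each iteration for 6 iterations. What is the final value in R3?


Starting value: R3 = 5
  Iter 1: R3 = 5 + 3 = 8
  Iter 2: R3 = 8 + 3 = 11
  Iter 3: R3 = 11 + 3 = 14
  Iter 4: R3 = 14 + 3 = 17
  Iter 5: R3 = 17 + 3 = 20
  Iter 6: R3 = 20 + 3 = 23
Final: R3 = 23

23


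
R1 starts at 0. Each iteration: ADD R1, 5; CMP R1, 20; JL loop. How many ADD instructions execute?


Loop trace (R1 starts at 0, target 20, step 5):
  ADD #1: R1 = 0 + 5 = 5  → 5 < 20, loop
  ADD #2: R1 = 5 + 5 = 10  → 10 < 20, loop
  ADD #3: R1 = 10 + 5 = 15  → 15 < 20, loop
  ADD #4: R1 = 15 + 5 = 20  → 20 >= 20, exit
Total ADD instructions: 4

4


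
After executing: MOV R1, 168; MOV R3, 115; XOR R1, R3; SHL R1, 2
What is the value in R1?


Register state trace:
  MOV R1, 168  → R1 = 168 (0b10101000)
  MOV R3, 115  → R3 = 115 (0b01110011)
  XOR R1, R3  → R1 = 168 XOR 115 = 219 (0b11011011)
  SHL R1, 2  → R1 = 219 << 2 = 876
Final: R1 = 876

876


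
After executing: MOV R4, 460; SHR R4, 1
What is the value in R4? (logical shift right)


Register state trace:
  MOV R4, 460  → R4 = 460
  SHR R4, 1  → R4 = 460 >> 1 = 460 // 2^1 = 230
Final: R4 = 230

230


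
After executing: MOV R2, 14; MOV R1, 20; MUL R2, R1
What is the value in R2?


Register state trace:
  MOV R2, 14  → R2 = 14
  MOV R1, 20  → R1 = 20
  MUL R2, R1  → R2 = 14 * 20 = 280
Final: R2 = 280

280


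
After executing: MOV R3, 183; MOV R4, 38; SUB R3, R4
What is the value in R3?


Register state trace:
  MOV R3, 183  → R3 = 183
  MOV R4, 38  → R4 = 38
  SUB R3, R4  → R3 = 183 - 38 = 145
Final: R3 = 145

145


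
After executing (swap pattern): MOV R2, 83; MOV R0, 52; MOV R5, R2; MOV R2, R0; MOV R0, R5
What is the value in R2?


Register state trace (swap pattern):
  MOV R2, 83  → R2 = 83
  MOV R0, 52  → R0 = 52
  MOV R5, R2  → R5 = 83  (save R2)
  MOV R2, R0  → R2 = 52  (R2 gets R0's value)
  MOV R0, R5  → R0 = 83  (R0 gets saved value)
Final: R2 = 52

52


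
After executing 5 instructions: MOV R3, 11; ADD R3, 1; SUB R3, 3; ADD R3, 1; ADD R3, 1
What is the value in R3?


Register state trace:
  MOV R3, 11  → R3 = 11
  ADD R3, 1  → R3 = 11 + 1 = 12
  SUB R3, 3  → R3 = 12 - 3 = 9
  ADD R3, 1  → R3 = 9 + 1 = 10
  ADD R3, 1  → R3 = 10 + 1 = 11
Final: R3 = 11

11


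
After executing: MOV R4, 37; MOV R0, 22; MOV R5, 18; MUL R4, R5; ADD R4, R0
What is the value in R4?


Register state trace:
  MOV R4, 37  → R4 = 37
  MOV R0, 22  → R0 = 22
  MOV R5, 18  → R5 = 18
  MUL R4, R5  → R4 = 37 * 18 = 666
  ADD R4, R0  → R4 = 666 + 22 = 688
Final: R4 = 688

688


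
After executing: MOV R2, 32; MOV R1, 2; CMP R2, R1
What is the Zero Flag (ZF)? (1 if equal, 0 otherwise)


Register state trace:
  MOV R2, 32  → R2 = 32
  MOV R1, 2  → R1 = 2
  CMP R2, R1  → computes 32 - 2 = 30
  Result is nonzero, so values are not equal
ZF = 0

0


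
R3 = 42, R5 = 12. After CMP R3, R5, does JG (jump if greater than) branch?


Trace:
  R3 = 42, R5 = 12
  CMP R3, R5  → compares 42 vs 12
  JG checks: is 42 greater than 12?
  42 > 12, so condition is true
Branch taken: Yes

Yes


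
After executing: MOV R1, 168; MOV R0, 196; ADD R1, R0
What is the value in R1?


Register state trace:
  MOV R1, 168  → R1 = 168
  MOV R0, 196  → R0 = 196
  ADD R1, R0  → R1 = 168 + 196 = 364
Final: R1 = 364

364


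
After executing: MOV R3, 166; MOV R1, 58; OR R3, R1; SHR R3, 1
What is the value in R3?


Register state trace:
  MOV R3, 166  → R3 = 166 (0b10100110)
  MOV R1, 58  → R1 = 58 (0b00111010)
  OR R3, R1  → R3 = 166 OR 58 = 190 (0b10111110)
  SHR R3, 1  → R3 = 190 >> 1 = 95
Final: R3 = 95

95


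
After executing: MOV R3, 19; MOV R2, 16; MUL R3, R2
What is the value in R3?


Register state trace:
  MOV R3, 19  → R3 = 19
  MOV R2, 16  → R2 = 16
  MUL R3, R2  → R3 = 19 * 16 = 304
Final: R3 = 304

304


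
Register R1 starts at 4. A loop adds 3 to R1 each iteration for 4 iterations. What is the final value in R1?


Starting value: R1 = 4
  Iter 1: R1 = 4 + 3 = 7
  Iter 2: R1 = 7 + 3 = 10
  Iter 3: R1 = 10 + 3 = 13
  Iter 4: R1 = 13 + 3 = 16
Final: R1 = 16

16


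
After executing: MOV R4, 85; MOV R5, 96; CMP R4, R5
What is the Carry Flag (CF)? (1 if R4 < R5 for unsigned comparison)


Register state trace:
  MOV R4, 85  → R4 = 85
  MOV R5, 96  → R5 = 96
  CMP R4, R5  → unsigned 85 - 96: borrow occurs
  85 < 96, so CF = 1
CF = 1

1


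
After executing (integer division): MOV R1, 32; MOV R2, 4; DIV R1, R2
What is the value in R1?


Register state trace:
  MOV R1, 32  → R1 = 32
  MOV R2, 4  → R2 = 4
  DIV R1, R2  → R1 = 32 // 4 = 8
Final: R1 = 8

8


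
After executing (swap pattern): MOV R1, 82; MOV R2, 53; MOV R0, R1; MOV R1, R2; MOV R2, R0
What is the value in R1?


Register state trace (swap pattern):
  MOV R1, 82  → R1 = 82
  MOV R2, 53  → R2 = 53
  MOV R0, R1  → R0 = 82  (save R1)
  MOV R1, R2  → R1 = 53  (R1 gets R2's value)
  MOV R2, R0  → R2 = 82  (R2 gets saved value)
Final: R1 = 53

53


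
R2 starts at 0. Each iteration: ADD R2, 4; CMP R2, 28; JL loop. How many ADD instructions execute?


Loop trace (R2 starts at 0, target 28, step 4):
  ADD #1: R2 = 0 + 4 = 4  → 4 < 28, loop
  ADD #2: R2 = 4 + 4 = 8  → 8 < 28, loop
  ADD #3: R2 = 8 + 4 = 12  → 12 < 28, loop
  ADD #4: R2 = 12 + 4 = 16  → 16 < 28, loop
  ADD #5: R2 = 16 + 4 = 20  → 20 < 28, loop
  ADD #6: R2 = 20 + 4 = 24  → 24 < 28, loop
  ADD #7: R2 = 24 + 4 = 28  → 28 >= 28, exit
Total ADD instructions: 7

7


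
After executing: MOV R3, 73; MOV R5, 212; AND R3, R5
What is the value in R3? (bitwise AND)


Register state trace:
  MOV R3, 73  → R3 = 73 (0b01001001)
  MOV R5, 212  → R5 = 212 (0b11010100)
  AND R3, R5  → R3 = 73 AND 212 = 64 (0b01000000)
Final: R3 = 64

64


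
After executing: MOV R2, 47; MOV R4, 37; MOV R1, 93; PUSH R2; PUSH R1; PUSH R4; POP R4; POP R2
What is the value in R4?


Stack trace (top is rightmost):
  MOV R2, 47  → R2 = 47
  MOV R4, 37  → R4 = 37
  MOV R1, 93  → R1 = 93
  PUSH R2  → stack: [47]
  PUSH R1  → stack: [47, 93]
  PUSH R4  → stack: [47, 93, 37]
  POP R4  → R4 = 37, stack: [47, 93]
  POP R2  → R2 = 93, stack: [47]
Final: R4 = 37

37


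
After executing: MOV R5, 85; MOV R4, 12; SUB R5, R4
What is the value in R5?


Register state trace:
  MOV R5, 85  → R5 = 85
  MOV R4, 12  → R4 = 12
  SUB R5, R4  → R5 = 85 - 12 = 73
Final: R5 = 73

73


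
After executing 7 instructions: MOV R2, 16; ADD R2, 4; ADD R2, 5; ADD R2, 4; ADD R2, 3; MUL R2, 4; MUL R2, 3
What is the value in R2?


Register state trace:
  MOV R2, 16  → R2 = 16
  ADD R2, 4  → R2 = 16 + 4 = 20
  ADD R2, 5  → R2 = 20 + 5 = 25
  ADD R2, 4  → R2 = 25 + 4 = 29
  ADD R2, 3  → R2 = 29 + 3 = 32
  MUL R2, 4  → R2 = 32 * 4 = 128
  MUL R2, 3  → R2 = 128 * 3 = 384
Final: R2 = 384

384


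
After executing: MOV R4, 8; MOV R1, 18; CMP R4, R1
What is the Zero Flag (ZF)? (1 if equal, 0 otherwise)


Register state trace:
  MOV R4, 8  → R4 = 8
  MOV R1, 18  → R1 = 18
  CMP R4, R1  → computes 8 - 18 = -10
  Result is nonzero, so values are not equal
ZF = 0

0


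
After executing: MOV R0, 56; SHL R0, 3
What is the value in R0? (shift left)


Register state trace:
  MOV R0, 56  → R0 = 56
  SHL R0, 3  → R0 = 56 << 3 = 56 * 2^3 = 448
Final: R0 = 448

448


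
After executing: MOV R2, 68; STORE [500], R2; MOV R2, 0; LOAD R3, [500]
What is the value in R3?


Register and memory trace:
  MOV R2, 68  → R2 = 68
  STORE [500], R2  → mem[500] = 68
  MOV R2, 0  → R2 = 0
  LOAD R3, [500]  → R3 = mem[500] = 68
Final: R3 = 68

68


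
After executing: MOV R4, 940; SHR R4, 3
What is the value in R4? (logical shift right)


Register state trace:
  MOV R4, 940  → R4 = 940
  SHR R4, 3  → R4 = 940 >> 3 = 940 // 2^3 = 117
Final: R4 = 117

117


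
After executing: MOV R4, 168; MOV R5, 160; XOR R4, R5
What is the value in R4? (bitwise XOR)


Register state trace:
  MOV R4, 168  → R4 = 168 (0b10101000)
  MOV R5, 160  → R5 = 160 (0b10100000)
  XOR R4, R5  → R4 = 168 XOR 160 = 8 (0b00001000)
Final: R4 = 8

8


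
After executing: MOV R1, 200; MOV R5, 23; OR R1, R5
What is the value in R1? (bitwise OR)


Register state trace:
  MOV R1, 200  → R1 = 200 (0b11001000)
  MOV R5, 23  → R5 = 23 (0b00010111)
  OR R1, R5   → R1 = 200 OR 23 = 223 (0b11011111)
Final: R1 = 223

223


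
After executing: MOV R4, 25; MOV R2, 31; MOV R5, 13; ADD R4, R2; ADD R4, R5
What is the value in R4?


Register state trace:
  MOV R4, 25  → R4 = 25
  MOV R2, 31  → R2 = 31
  MOV R5, 13  → R5 = 13
  ADD R4, R2  → R4 = 25 + 31 = 56
  ADD R4, R5  → R4 = 56 + 13 = 69
Final: R4 = 69

69


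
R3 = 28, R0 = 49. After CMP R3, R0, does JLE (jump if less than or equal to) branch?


Trace:
  R3 = 28, R0 = 49
  CMP R3, R0  → compares 28 vs 49
  JLE checks: is 28 less than or equal to 49?
  28 < 49, so condition is true
Branch taken: Yes

Yes


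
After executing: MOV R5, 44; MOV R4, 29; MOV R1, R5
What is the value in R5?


Register state trace:
  MOV R5, 44  → R5 = 44
  MOV R4, 29  → R4 = 29
  MOV R1, R5  → R1 = 44
Final: R5 = 44

44


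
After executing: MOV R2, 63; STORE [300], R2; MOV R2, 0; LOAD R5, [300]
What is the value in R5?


Register and memory trace:
  MOV R2, 63  → R2 = 63
  STORE [300], R2  → mem[300] = 63
  MOV R2, 0  → R2 = 0
  LOAD R5, [300]  → R5 = mem[300] = 63
Final: R5 = 63

63


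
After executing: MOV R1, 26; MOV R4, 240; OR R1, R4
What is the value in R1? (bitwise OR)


Register state trace:
  MOV R1, 26  → R1 = 26 (0b00011010)
  MOV R4, 240  → R4 = 240 (0b11110000)
  OR R1, R4   → R1 = 26 OR 240 = 250 (0b11111010)
Final: R1 = 250

250


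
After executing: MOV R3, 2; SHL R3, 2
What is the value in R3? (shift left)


Register state trace:
  MOV R3, 2  → R3 = 2
  SHL R3, 2  → R3 = 2 << 2 = 2 * 2^2 = 8
Final: R3 = 8

8


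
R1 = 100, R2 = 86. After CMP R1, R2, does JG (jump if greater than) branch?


Trace:
  R1 = 100, R2 = 86
  CMP R1, R2  → compares 100 vs 86
  JG checks: is 100 greater than 86?
  100 > 86, so condition is true
Branch taken: Yes

Yes


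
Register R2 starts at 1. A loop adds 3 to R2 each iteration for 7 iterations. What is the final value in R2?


Starting value: R2 = 1
  Iter 1: R2 = 1 + 3 = 4
  Iter 2: R2 = 4 + 3 = 7
  Iter 3: R2 = 7 + 3 = 10
  Iter 4: R2 = 10 + 3 = 13
  Iter 5: R2 = 13 + 3 = 16
  Iter 6: R2 = 16 + 3 = 19
  Iter 7: R2 = 19 + 3 = 22
Final: R2 = 22

22


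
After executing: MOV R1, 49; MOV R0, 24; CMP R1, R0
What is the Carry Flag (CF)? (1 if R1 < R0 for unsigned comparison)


Register state trace:
  MOV R1, 49  → R1 = 49
  MOV R0, 24  → R0 = 24
  CMP R1, R0  → unsigned 49 - 24: no borrow
  49 >= 24, so CF = 0
CF = 0

0


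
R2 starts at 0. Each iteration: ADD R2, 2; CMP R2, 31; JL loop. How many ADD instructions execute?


Loop trace (R2 starts at 0, target 31, step 2):
  ADD #1: R2 = 0 + 2 = 2  → 2 < 31, loop
  ADD #2: R2 = 2 + 2 = 4  → 4 < 31, loop
  ADD #3: R2 = 4 + 2 = 6  → 6 < 31, loop
  ADD #4: R2 = 6 + 2 = 8  → 8 < 31, loop
  ADD #5: R2 = 8 + 2 = 10  → 10 < 31, loop
  ADD #6: R2 = 10 + 2 = 12  → 12 < 31, loop
  ADD #7: R2 = 12 + 2 = 14  → 14 < 31, loop
  ADD #8: R2 = 14 + 2 = 16  → 16 < 31, loop
  ADD #9: R2 = 16 + 2 = 18  → 18 < 31, loop
  ADD #10: R2 = 18 + 2 = 20  → 20 < 31, loop
  ADD #11: R2 = 20 + 2 = 22  → 22 < 31, loop
  ADD #12: R2 = 22 + 2 = 24  → 24 < 31, loop
  ADD #13: R2 = 24 + 2 = 26  → 26 < 31, loop
  ADD #14: R2 = 26 + 2 = 28  → 28 < 31, loop
  ADD #15: R2 = 28 + 2 = 30  → 30 < 31, loop
  ADD #16: R2 = 30 + 2 = 32  → 32 >= 31, exit
Total ADD instructions: 16

16


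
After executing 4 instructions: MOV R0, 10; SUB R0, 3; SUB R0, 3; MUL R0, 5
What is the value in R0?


Register state trace:
  MOV R0, 10  → R0 = 10
  SUB R0, 3  → R0 = 10 - 3 = 7
  SUB R0, 3  → R0 = 7 - 3 = 4
  MUL R0, 5  → R0 = 4 * 5 = 20
Final: R0 = 20

20


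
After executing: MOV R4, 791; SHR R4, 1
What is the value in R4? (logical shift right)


Register state trace:
  MOV R4, 791  → R4 = 791
  SHR R4, 1  → R4 = 791 >> 1 = 791 // 2^1 = 395
Final: R4 = 395

395


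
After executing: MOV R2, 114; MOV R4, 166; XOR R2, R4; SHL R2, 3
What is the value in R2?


Register state trace:
  MOV R2, 114  → R2 = 114 (0b01110010)
  MOV R4, 166  → R4 = 166 (0b10100110)
  XOR R2, R4  → R2 = 114 XOR 166 = 212 (0b11010100)
  SHL R2, 3  → R2 = 212 << 3 = 1696
Final: R2 = 1696

1696


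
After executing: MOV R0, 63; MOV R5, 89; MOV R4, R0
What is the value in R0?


Register state trace:
  MOV R0, 63  → R0 = 63
  MOV R5, 89  → R5 = 89
  MOV R4, R0  → R4 = 63
Final: R0 = 63

63


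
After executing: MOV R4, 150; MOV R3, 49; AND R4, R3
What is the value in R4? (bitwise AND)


Register state trace:
  MOV R4, 150  → R4 = 150 (0b10010110)
  MOV R3, 49  → R3 = 49 (0b00110001)
  AND R4, R3  → R4 = 150 AND 49 = 16 (0b00010000)
Final: R4 = 16

16


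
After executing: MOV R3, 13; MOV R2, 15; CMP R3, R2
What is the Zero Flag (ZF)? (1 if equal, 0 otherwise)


Register state trace:
  MOV R3, 13  → R3 = 13
  MOV R2, 15  → R2 = 15
  CMP R3, R2  → computes 13 - 15 = -2
  Result is nonzero, so values are not equal
ZF = 0

0


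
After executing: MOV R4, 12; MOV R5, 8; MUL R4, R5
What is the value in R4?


Register state trace:
  MOV R4, 12  → R4 = 12
  MOV R5, 8  → R5 = 8
  MUL R4, R5  → R4 = 12 * 8 = 96
Final: R4 = 96

96


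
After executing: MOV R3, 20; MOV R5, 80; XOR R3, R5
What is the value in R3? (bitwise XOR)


Register state trace:
  MOV R3, 20  → R3 = 20 (0b00010100)
  MOV R5, 80  → R5 = 80 (0b01010000)
  XOR R3, R5  → R3 = 20 XOR 80 = 68 (0b01000100)
Final: R3 = 68

68


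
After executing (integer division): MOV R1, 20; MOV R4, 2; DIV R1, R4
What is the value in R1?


Register state trace:
  MOV R1, 20  → R1 = 20
  MOV R4, 2  → R4 = 2
  DIV R1, R4  → R1 = 20 // 2 = 10
Final: R1 = 10

10


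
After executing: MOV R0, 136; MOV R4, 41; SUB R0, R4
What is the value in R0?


Register state trace:
  MOV R0, 136  → R0 = 136
  MOV R4, 41  → R4 = 41
  SUB R0, R4  → R0 = 136 - 41 = 95
Final: R0 = 95

95


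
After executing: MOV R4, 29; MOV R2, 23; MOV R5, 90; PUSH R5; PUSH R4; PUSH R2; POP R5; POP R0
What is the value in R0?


Stack trace (top is rightmost):
  MOV R4, 29  → R4 = 29
  MOV R2, 23  → R2 = 23
  MOV R5, 90  → R5 = 90
  PUSH R5  → stack: [90]
  PUSH R4  → stack: [90, 29]
  PUSH R2  → stack: [90, 29, 23]
  POP R5  → R5 = 23, stack: [90, 29]
  POP R0  → R0 = 29, stack: [90]
Final: R0 = 29

29


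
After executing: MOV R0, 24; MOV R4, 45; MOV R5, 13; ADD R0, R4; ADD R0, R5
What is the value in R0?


Register state trace:
  MOV R0, 24  → R0 = 24
  MOV R4, 45  → R4 = 45
  MOV R5, 13  → R5 = 13
  ADD R0, R4  → R0 = 24 + 45 = 69
  ADD R0, R5  → R0 = 69 + 13 = 82
Final: R0 = 82

82


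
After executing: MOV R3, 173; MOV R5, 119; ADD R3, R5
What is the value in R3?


Register state trace:
  MOV R3, 173  → R3 = 173
  MOV R5, 119  → R5 = 119
  ADD R3, R5  → R3 = 173 + 119 = 292
Final: R3 = 292

292


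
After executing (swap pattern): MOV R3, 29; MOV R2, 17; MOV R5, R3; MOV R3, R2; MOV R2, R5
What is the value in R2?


Register state trace (swap pattern):
  MOV R3, 29  → R3 = 29
  MOV R2, 17  → R2 = 17
  MOV R5, R3  → R5 = 29  (save R3)
  MOV R3, R2  → R3 = 17  (R3 gets R2's value)
  MOV R2, R5  → R2 = 29  (R2 gets saved value)
Final: R2 = 29

29


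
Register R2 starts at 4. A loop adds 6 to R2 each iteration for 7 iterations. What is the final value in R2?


Starting value: R2 = 4
  Iter 1: R2 = 4 + 6 = 10
  Iter 2: R2 = 10 + 6 = 16
  Iter 3: R2 = 16 + 6 = 22
  Iter 4: R2 = 22 + 6 = 28
  Iter 5: R2 = 28 + 6 = 34
  Iter 6: R2 = 34 + 6 = 40
  Iter 7: R2 = 40 + 6 = 46
Final: R2 = 46

46


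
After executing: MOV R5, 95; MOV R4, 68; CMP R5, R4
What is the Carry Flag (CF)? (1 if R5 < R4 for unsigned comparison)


Register state trace:
  MOV R5, 95  → R5 = 95
  MOV R4, 68  → R4 = 68
  CMP R5, R4  → unsigned 95 - 68: no borrow
  95 >= 68, so CF = 0
CF = 0

0


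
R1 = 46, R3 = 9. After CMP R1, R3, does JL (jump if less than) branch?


Trace:
  R1 = 46, R3 = 9
  CMP R1, R3  → compares 46 vs 9
  JL checks: is 46 less than 9?
  46 > 9, so condition is false
Branch taken: No

No


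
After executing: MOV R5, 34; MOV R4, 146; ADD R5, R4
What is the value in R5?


Register state trace:
  MOV R5, 34  → R5 = 34
  MOV R4, 146  → R4 = 146
  ADD R5, R4  → R5 = 34 + 146 = 180
Final: R5 = 180

180


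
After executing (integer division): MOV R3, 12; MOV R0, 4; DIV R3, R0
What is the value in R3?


Register state trace:
  MOV R3, 12  → R3 = 12
  MOV R0, 4  → R0 = 4
  DIV R3, R0  → R3 = 12 // 4 = 3
Final: R3 = 3

3


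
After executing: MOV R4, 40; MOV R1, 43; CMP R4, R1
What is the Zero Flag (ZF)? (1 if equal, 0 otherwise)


Register state trace:
  MOV R4, 40  → R4 = 40
  MOV R1, 43  → R1 = 43
  CMP R4, R1  → computes 40 - 43 = -3
  Result is nonzero, so values are not equal
ZF = 0

0


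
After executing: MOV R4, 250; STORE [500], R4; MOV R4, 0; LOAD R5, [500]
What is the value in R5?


Register and memory trace:
  MOV R4, 250  → R4 = 250
  STORE [500], R4  → mem[500] = 250
  MOV R4, 0  → R4 = 0
  LOAD R5, [500]  → R5 = mem[500] = 250
Final: R5 = 250

250


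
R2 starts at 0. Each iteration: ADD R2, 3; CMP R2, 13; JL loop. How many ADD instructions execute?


Loop trace (R2 starts at 0, target 13, step 3):
  ADD #1: R2 = 0 + 3 = 3  → 3 < 13, loop
  ADD #2: R2 = 3 + 3 = 6  → 6 < 13, loop
  ADD #3: R2 = 6 + 3 = 9  → 9 < 13, loop
  ADD #4: R2 = 9 + 3 = 12  → 12 < 13, loop
  ADD #5: R2 = 12 + 3 = 15  → 15 >= 13, exit
Total ADD instructions: 5

5


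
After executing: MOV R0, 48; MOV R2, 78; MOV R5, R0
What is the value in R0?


Register state trace:
  MOV R0, 48  → R0 = 48
  MOV R2, 78  → R2 = 78
  MOV R5, R0  → R5 = 48
Final: R0 = 48

48


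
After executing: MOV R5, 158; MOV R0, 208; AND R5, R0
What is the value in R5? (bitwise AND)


Register state trace:
  MOV R5, 158  → R5 = 158 (0b10011110)
  MOV R0, 208  → R0 = 208 (0b11010000)
  AND R5, R0  → R5 = 158 AND 208 = 144 (0b10010000)
Final: R5 = 144

144


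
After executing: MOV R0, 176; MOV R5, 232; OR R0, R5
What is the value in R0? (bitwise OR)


Register state trace:
  MOV R0, 176  → R0 = 176 (0b10110000)
  MOV R5, 232  → R5 = 232 (0b11101000)
  OR R0, R5   → R0 = 176 OR 232 = 248 (0b11111000)
Final: R0 = 248

248


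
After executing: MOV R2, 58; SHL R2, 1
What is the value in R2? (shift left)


Register state trace:
  MOV R2, 58  → R2 = 58
  SHL R2, 1  → R2 = 58 << 1 = 58 * 2^1 = 116
Final: R2 = 116

116


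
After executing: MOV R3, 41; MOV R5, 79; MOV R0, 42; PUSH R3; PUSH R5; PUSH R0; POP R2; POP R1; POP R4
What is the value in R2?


Stack trace (top is rightmost):
  MOV R3, 41  → R3 = 41
  MOV R5, 79  → R5 = 79
  MOV R0, 42  → R0 = 42
  PUSH R3  → stack: [41]
  PUSH R5  → stack: [41, 79]
  PUSH R0  → stack: [41, 79, 42]
  POP R2  → R2 = 42, stack: [41, 79]
  POP R1  → R1 = 79, stack: [41]
  POP R4  → R4 = 41, stack: []
Final: R2 = 42

42


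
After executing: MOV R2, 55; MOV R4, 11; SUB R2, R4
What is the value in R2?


Register state trace:
  MOV R2, 55  → R2 = 55
  MOV R4, 11  → R4 = 11
  SUB R2, R4  → R2 = 55 - 11 = 44
Final: R2 = 44

44


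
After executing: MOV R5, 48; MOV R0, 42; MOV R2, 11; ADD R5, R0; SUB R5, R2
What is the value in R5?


Register state trace:
  MOV R5, 48  → R5 = 48
  MOV R0, 42  → R0 = 42
  MOV R2, 11  → R2 = 11
  ADD R5, R0  → R5 = 48 + 42 = 90
  SUB R5, R2  → R5 = 90 - 11 = 79
Final: R5 = 79

79


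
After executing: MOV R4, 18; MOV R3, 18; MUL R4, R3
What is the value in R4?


Register state trace:
  MOV R4, 18  → R4 = 18
  MOV R3, 18  → R3 = 18
  MUL R4, R3  → R4 = 18 * 18 = 324
Final: R4 = 324

324


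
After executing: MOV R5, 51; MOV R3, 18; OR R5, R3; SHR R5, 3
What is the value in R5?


Register state trace:
  MOV R5, 51  → R5 = 51 (0b00110011)
  MOV R3, 18  → R3 = 18 (0b00010010)
  OR R5, R3  → R5 = 51 OR 18 = 51 (0b00110011)
  SHR R5, 3  → R5 = 51 >> 3 = 6
Final: R5 = 6

6


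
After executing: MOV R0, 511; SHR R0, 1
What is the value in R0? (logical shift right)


Register state trace:
  MOV R0, 511  → R0 = 511
  SHR R0, 1  → R0 = 511 >> 1 = 511 // 2^1 = 255
Final: R0 = 255

255


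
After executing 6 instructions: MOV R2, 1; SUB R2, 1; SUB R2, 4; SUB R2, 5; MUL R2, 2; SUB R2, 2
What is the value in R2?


Register state trace:
  MOV R2, 1  → R2 = 1
  SUB R2, 1  → R2 = 1 - 1 = 0
  SUB R2, 4  → R2 = 0 - 4 = -4
  SUB R2, 5  → R2 = -4 - 5 = -9
  MUL R2, 2  → R2 = -9 * 2 = -18
  SUB R2, 2  → R2 = -18 - 2 = -20
Final: R2 = -20

-20


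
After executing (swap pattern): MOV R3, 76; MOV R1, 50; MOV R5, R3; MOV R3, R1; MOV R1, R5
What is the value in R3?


Register state trace (swap pattern):
  MOV R3, 76  → R3 = 76
  MOV R1, 50  → R1 = 50
  MOV R5, R3  → R5 = 76  (save R3)
  MOV R3, R1  → R3 = 50  (R3 gets R1's value)
  MOV R1, R5  → R1 = 76  (R1 gets saved value)
Final: R3 = 50

50


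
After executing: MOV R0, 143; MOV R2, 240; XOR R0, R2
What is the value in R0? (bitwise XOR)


Register state trace:
  MOV R0, 143  → R0 = 143 (0b10001111)
  MOV R2, 240  → R2 = 240 (0b11110000)
  XOR R0, R2  → R0 = 143 XOR 240 = 127 (0b01111111)
Final: R0 = 127

127


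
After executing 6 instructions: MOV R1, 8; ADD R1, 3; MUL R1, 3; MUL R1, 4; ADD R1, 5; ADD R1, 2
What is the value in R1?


Register state trace:
  MOV R1, 8  → R1 = 8
  ADD R1, 3  → R1 = 8 + 3 = 11
  MUL R1, 3  → R1 = 11 * 3 = 33
  MUL R1, 4  → R1 = 33 * 4 = 132
  ADD R1, 5  → R1 = 132 + 5 = 137
  ADD R1, 2  → R1 = 137 + 2 = 139
Final: R1 = 139

139


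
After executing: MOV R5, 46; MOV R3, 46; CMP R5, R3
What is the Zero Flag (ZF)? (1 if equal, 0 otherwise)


Register state trace:
  MOV R5, 46  → R5 = 46
  MOV R3, 46  → R3 = 46
  CMP R5, R3  → computes 46 - 46 = 0
  Result is zero, so values are equal
ZF = 1

1


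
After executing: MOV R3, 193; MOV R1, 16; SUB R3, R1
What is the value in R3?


Register state trace:
  MOV R3, 193  → R3 = 193
  MOV R1, 16  → R1 = 16
  SUB R3, R1  → R3 = 193 - 16 = 177
Final: R3 = 177

177


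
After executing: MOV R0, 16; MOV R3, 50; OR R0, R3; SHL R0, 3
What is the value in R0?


Register state trace:
  MOV R0, 16  → R0 = 16 (0b00010000)
  MOV R3, 50  → R3 = 50 (0b00110010)
  OR R0, R3  → R0 = 16 OR 50 = 50 (0b00110010)
  SHL R0, 3  → R0 = 50 << 3 = 400
Final: R0 = 400

400


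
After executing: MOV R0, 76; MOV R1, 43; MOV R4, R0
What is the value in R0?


Register state trace:
  MOV R0, 76  → R0 = 76
  MOV R1, 43  → R1 = 43
  MOV R4, R0  → R4 = 76
Final: R0 = 76

76


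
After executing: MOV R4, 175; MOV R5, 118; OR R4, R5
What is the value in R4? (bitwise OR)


Register state trace:
  MOV R4, 175  → R4 = 175 (0b10101111)
  MOV R5, 118  → R5 = 118 (0b01110110)
  OR R4, R5   → R4 = 175 OR 118 = 255 (0b11111111)
Final: R4 = 255

255


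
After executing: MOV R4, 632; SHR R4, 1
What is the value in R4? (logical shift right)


Register state trace:
  MOV R4, 632  → R4 = 632
  SHR R4, 1  → R4 = 632 >> 1 = 632 // 2^1 = 316
Final: R4 = 316

316


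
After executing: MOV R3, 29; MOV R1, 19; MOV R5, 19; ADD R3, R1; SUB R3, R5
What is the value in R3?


Register state trace:
  MOV R3, 29  → R3 = 29
  MOV R1, 19  → R1 = 19
  MOV R5, 19  → R5 = 19
  ADD R3, R1  → R3 = 29 + 19 = 48
  SUB R3, R5  → R3 = 48 - 19 = 29
Final: R3 = 29

29


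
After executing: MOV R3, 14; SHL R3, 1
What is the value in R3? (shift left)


Register state trace:
  MOV R3, 14  → R3 = 14
  SHL R3, 1  → R3 = 14 << 1 = 14 * 2^1 = 28
Final: R3 = 28

28


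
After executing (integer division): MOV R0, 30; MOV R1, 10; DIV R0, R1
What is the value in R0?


Register state trace:
  MOV R0, 30  → R0 = 30
  MOV R1, 10  → R1 = 10
  DIV R0, R1  → R0 = 30 // 10 = 3
Final: R0 = 3

3


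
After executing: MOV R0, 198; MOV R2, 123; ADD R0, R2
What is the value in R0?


Register state trace:
  MOV R0, 198  → R0 = 198
  MOV R2, 123  → R2 = 123
  ADD R0, R2  → R0 = 198 + 123 = 321
Final: R0 = 321

321


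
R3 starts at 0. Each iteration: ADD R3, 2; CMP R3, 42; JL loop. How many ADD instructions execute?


Loop trace (R3 starts at 0, target 42, step 2):
  ADD #1: R3 = 0 + 2 = 2  → 2 < 42, loop
  ADD #2: R3 = 2 + 2 = 4  → 4 < 42, loop
  ADD #3: R3 = 4 + 2 = 6  → 6 < 42, loop
  ADD #4: R3 = 6 + 2 = 8  → 8 < 42, loop
  ADD #5: R3 = 8 + 2 = 10  → 10 < 42, loop
  ADD #6: R3 = 10 + 2 = 12  → 12 < 42, loop
  ADD #7: R3 = 12 + 2 = 14  → 14 < 42, loop
  ADD #8: R3 = 14 + 2 = 16  → 16 < 42, loop
  ADD #9: R3 = 16 + 2 = 18  → 18 < 42, loop
  ADD #10: R3 = 18 + 2 = 20  → 20 < 42, loop
  ADD #11: R3 = 20 + 2 = 22  → 22 < 42, loop
  ADD #12: R3 = 22 + 2 = 24  → 24 < 42, loop
  ADD #13: R3 = 24 + 2 = 26  → 26 < 42, loop
  ADD #14: R3 = 26 + 2 = 28  → 28 < 42, loop
  ADD #15: R3 = 28 + 2 = 30  → 30 < 42, loop
  ADD #16: R3 = 30 + 2 = 32  → 32 < 42, loop
  ADD #17: R3 = 32 + 2 = 34  → 34 < 42, loop
  ADD #18: R3 = 34 + 2 = 36  → 36 < 42, loop
  ADD #19: R3 = 36 + 2 = 38  → 38 < 42, loop
  ADD #20: R3 = 38 + 2 = 40  → 40 < 42, loop
  ADD #21: R3 = 40 + 2 = 42  → 42 >= 42, exit
Total ADD instructions: 21

21


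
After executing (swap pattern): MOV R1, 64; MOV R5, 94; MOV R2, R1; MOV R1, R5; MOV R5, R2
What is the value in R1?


Register state trace (swap pattern):
  MOV R1, 64  → R1 = 64
  MOV R5, 94  → R5 = 94
  MOV R2, R1  → R2 = 64  (save R1)
  MOV R1, R5  → R1 = 94  (R1 gets R5's value)
  MOV R5, R2  → R5 = 64  (R5 gets saved value)
Final: R1 = 94

94


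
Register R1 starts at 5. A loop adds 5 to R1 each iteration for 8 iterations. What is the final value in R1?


Starting value: R1 = 5
  Iter 1: R1 = 5 + 5 = 10
  Iter 2: R1 = 10 + 5 = 15
  Iter 3: R1 = 15 + 5 = 20
  Iter 4: R1 = 20 + 5 = 25
  Iter 5: R1 = 25 + 5 = 30
  Iter 6: R1 = 30 + 5 = 35
  Iter 7: R1 = 35 + 5 = 40
  Iter 8: R1 = 40 + 5 = 45
Final: R1 = 45

45


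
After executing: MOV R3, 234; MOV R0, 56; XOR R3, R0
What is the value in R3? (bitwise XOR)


Register state trace:
  MOV R3, 234  → R3 = 234 (0b11101010)
  MOV R0, 56  → R0 = 56 (0b00111000)
  XOR R3, R0  → R3 = 234 XOR 56 = 210 (0b11010010)
Final: R3 = 210

210


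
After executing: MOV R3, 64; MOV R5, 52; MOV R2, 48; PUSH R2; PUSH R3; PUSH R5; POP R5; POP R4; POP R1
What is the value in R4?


Stack trace (top is rightmost):
  MOV R3, 64  → R3 = 64
  MOV R5, 52  → R5 = 52
  MOV R2, 48  → R2 = 48
  PUSH R2  → stack: [48]
  PUSH R3  → stack: [48, 64]
  PUSH R5  → stack: [48, 64, 52]
  POP R5  → R5 = 52, stack: [48, 64]
  POP R4  → R4 = 64, stack: [48]
  POP R1  → R1 = 48, stack: []
Final: R4 = 64

64
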